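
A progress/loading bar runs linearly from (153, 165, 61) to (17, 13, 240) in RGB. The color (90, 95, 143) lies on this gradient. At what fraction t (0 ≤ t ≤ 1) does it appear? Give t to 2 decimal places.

Invert the lerp on the B channel (largest span, 179): t = (143 − 61) / (240 − 61) = 82/179 = 0.4581.
Check on R: (90 − 153)/(17 − 153) = 0.4632 ✓

0.46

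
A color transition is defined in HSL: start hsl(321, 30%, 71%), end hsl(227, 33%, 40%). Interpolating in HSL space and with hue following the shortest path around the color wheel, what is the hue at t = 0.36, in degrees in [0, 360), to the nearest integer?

Hue arc: Δh = 227 − 321 = -94° (|Δh| ≤ 180, already the shorter path).
H = 321 + 0.36 × (-94) = 287.16 → 287°

287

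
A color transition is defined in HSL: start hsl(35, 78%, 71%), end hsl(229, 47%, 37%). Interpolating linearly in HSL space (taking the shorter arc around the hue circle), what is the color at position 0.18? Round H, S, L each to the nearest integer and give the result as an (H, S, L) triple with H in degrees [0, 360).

Hue: 229 − 35 = 194°, but |194| > 180 so the shorter arc goes the other way: Δh = 194 − 360 = -166°.
H = 35 + 0.18 × (-166) = 5.12 → 5°
S = 78 + 0.18 × (47 − 78) = 72.42 → 72%
L = 71 + 0.18 × (37 − 71) = 64.88 → 65%

(5, 72, 65)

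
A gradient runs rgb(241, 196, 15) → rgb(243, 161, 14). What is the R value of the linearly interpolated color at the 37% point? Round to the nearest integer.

R = 241 + 0.37 × (243 − 241) = 241.74 → 242

242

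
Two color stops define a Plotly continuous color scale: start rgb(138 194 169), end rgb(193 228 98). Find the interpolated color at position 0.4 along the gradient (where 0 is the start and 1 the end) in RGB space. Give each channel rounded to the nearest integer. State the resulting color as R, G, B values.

R = 138 + 0.4 × (193 − 138) = 138 + 0.4 × 55 = 160 → 160
G = 194 + 0.4 × (228 − 194) = 194 + 0.4 × 34 = 207.6 → 208
B = 169 + 0.4 × (98 − 169) = 169 + 0.4 × -71 = 140.6 → 141

(160, 208, 141)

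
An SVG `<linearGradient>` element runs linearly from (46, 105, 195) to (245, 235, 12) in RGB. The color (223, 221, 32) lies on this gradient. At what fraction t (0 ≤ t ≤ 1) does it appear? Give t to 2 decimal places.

0.89

Invert the lerp on the R channel (largest span, 199): t = (223 − 46) / (245 − 46) = 177/199 = 0.88945.
Check on G: (221 − 105)/(235 − 105) = 0.8923 ✓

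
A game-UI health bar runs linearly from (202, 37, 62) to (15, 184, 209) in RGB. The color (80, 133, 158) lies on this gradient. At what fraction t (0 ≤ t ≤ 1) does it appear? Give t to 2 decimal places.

0.65

Invert the lerp on the R channel (largest span, 187): t = (80 − 202) / (15 − 202) = -122/-187 = 0.65241.
Check on G: (133 − 37)/(184 − 37) = 0.6531 ✓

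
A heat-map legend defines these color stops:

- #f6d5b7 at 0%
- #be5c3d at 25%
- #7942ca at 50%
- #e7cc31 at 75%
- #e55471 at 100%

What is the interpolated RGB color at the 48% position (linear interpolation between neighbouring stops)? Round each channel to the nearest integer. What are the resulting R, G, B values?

48% lies between the 25% and 50% stops, so the local fraction is t = (48 − 25)/(50 − 25) = 23/25 ≈ 0.92.
#be5c3d → (190, 92, 61); #7942ca → (121, 66, 202).
R = 190 + 0.92 × (121 − 190) = 126.52 → 127
G = 92 + 0.92 × (66 − 92) = 68.08 → 68
B = 61 + 0.92 × (202 − 61) = 190.72 → 191

(127, 68, 191)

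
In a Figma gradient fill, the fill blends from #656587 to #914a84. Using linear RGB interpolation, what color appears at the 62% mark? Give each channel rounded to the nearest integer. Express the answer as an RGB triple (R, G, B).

#656587 → (101, 101, 135); #914a84 → (145, 74, 132).
62% corresponds to t = 0.62.
R = 101 + 0.62 × (145 − 101) = 101 + 0.62 × 44 = 128.28 → 128
G = 101 + 0.62 × (74 − 101) = 101 + 0.62 × -27 = 84.26 → 84
B = 135 + 0.62 × (132 − 135) = 135 + 0.62 × -3 = 133.14 → 133
So the blended color is (128, 84, 133), about #805485.

(128, 84, 133)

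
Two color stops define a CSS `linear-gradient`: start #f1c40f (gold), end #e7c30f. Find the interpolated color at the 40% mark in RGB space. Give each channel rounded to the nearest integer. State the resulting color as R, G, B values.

(237, 196, 15)

#f1c40f → (241, 196, 15); #e7c30f → (231, 195, 15).
40% corresponds to t = 0.4.
R = 241 + 0.4 × (231 − 241) = 241 + 0.4 × -10 = 237 → 237
G = 196 + 0.4 × (195 − 196) = 196 + 0.4 × -1 = 195.6 → 196
B = 15 + 0.4 × (15 − 15) = 15 + 0.4 × 0 = 15 → 15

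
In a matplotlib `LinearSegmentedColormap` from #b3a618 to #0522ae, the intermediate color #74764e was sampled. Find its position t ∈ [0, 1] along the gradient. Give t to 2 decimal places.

Invert the lerp on the R channel (largest span, 174): t = (116 − 179) / (5 − 179) = -63/-174 = 0.36207.
Check on G: (118 − 166)/(34 − 166) = 0.3636 ✓

0.36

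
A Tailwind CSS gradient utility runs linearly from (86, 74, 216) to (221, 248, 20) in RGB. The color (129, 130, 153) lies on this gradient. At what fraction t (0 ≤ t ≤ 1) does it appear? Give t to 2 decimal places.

0.32

Invert the lerp on the B channel (largest span, 196): t = (153 − 216) / (20 − 216) = -63/-196 = 0.32143.
Check on R: (129 − 86)/(221 − 86) = 0.3185 ✓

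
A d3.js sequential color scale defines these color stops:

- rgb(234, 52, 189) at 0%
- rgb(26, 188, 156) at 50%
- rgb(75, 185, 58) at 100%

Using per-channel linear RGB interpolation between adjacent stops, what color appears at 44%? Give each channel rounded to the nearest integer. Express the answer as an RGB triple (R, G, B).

44% lies between the 0% and 50% stops, so the local fraction is t = (44 − 0)/(50 − 0) = 44/50 ≈ 0.88.
R = 234 + 0.88 × (26 − 234) = 50.96 → 51
G = 52 + 0.88 × (188 − 52) = 171.68 → 172
B = 189 + 0.88 × (156 − 189) = 159.96 → 160

(51, 172, 160)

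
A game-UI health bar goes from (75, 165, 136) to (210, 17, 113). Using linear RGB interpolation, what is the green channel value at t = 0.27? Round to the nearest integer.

G = 165 + 0.27 × (17 − 165) = 125.04 → 125

125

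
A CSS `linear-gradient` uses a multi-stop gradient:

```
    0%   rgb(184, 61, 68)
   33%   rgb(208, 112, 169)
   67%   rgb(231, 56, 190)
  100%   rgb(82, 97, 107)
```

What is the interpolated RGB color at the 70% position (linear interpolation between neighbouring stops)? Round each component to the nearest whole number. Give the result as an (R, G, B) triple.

(217, 60, 182)

70% lies between the 67% and 100% stops, so the local fraction is t = (70 − 67)/(100 − 67) = 3/33 ≈ 0.0909.
R = 231 + 0.0909 × (82 − 231) = 217.456 → 217
G = 56 + 0.0909 × (97 − 56) = 59.727 → 60
B = 190 + 0.0909 × (107 − 190) = 182.455 → 182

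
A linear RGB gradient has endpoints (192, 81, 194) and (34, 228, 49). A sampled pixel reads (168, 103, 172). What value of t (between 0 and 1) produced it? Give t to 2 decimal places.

Invert the lerp on the R channel (largest span, 158): t = (168 − 192) / (34 − 192) = -24/-158 = 0.1519.
Check on G: (103 − 81)/(228 − 81) = 0.1497 ✓

0.15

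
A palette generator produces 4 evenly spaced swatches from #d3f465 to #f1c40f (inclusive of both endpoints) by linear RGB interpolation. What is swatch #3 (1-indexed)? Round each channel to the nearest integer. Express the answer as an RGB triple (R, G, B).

(231, 212, 44)

With 4 swatches and endpoints inclusive, swatch 3 sits at t = (3 − 1)/(4 − 1) = 2/3 ≈ 0.6667.
#d3f465 → (211, 244, 101); #f1c40f → (241, 196, 15).
R = 211 + 0.6667 × (241 − 211) = 231.001 → 231
G = 244 + 0.6667 × (196 − 244) = 211.998 → 212
B = 101 + 0.6667 × (15 − 101) = 43.664 → 44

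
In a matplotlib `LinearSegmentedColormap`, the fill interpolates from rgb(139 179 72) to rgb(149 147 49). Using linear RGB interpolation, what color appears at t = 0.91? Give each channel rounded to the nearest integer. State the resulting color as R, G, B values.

R = 139 + 0.91 × (149 − 139) = 139 + 0.91 × 10 = 148.1 → 148
G = 179 + 0.91 × (147 − 179) = 179 + 0.91 × -32 = 149.88 → 150
B = 72 + 0.91 × (49 − 72) = 72 + 0.91 × -23 = 51.07 → 51
So the blended color is (148, 150, 51), about #949633.

(148, 150, 51)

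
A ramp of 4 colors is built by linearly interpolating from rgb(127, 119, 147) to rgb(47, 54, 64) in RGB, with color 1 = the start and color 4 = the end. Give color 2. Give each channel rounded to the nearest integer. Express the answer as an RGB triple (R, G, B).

(100, 97, 119)

With 4 swatches and endpoints inclusive, swatch 2 sits at t = (2 − 1)/(4 − 1) = 1/3 ≈ 0.3333.
R = 127 + 0.3333 × (47 − 127) = 100.336 → 100
G = 119 + 0.3333 × (54 − 119) = 97.335 → 97
B = 147 + 0.3333 × (64 − 147) = 119.336 → 119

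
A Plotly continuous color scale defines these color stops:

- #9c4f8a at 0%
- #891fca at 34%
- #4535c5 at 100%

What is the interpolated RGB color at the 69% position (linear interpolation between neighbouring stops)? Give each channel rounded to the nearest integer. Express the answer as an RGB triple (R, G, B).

(101, 43, 199)

69% lies between the 34% and 100% stops, so the local fraction is t = (69 − 34)/(100 − 34) = 35/66 ≈ 0.5303.
#891fca → (137, 31, 202); #4535c5 → (69, 53, 197).
R = 137 + 0.5303 × (69 − 137) = 100.94 → 101
G = 31 + 0.5303 × (53 − 31) = 42.667 → 43
B = 202 + 0.5303 × (197 − 202) = 199.349 → 199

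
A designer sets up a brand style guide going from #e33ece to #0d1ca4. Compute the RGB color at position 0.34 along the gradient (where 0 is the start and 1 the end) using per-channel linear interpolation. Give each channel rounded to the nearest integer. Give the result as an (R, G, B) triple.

(154, 50, 192)

#e33ece → (227, 62, 206); #0d1ca4 → (13, 28, 164).
R = 227 + 0.34 × (13 − 227) = 227 + 0.34 × -214 = 154.24 → 154
G = 62 + 0.34 × (28 − 62) = 62 + 0.34 × -34 = 50.44 → 50
B = 206 + 0.34 × (164 − 206) = 206 + 0.34 × -42 = 191.72 → 192
So the blended color is (154, 50, 192), about #9a32c0.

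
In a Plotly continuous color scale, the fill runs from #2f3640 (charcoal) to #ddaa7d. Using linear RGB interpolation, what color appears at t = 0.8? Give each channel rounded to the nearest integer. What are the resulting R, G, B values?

(186, 147, 113)

#2f3640 → (47, 54, 64); #ddaa7d → (221, 170, 125).
R = 47 + 0.8 × (221 − 47) = 47 + 0.8 × 174 = 186.2 → 186
G = 54 + 0.8 × (170 − 54) = 54 + 0.8 × 116 = 146.8 → 147
B = 64 + 0.8 × (125 − 64) = 64 + 0.8 × 61 = 112.8 → 113
So the blended color is (186, 147, 113), about #ba9371.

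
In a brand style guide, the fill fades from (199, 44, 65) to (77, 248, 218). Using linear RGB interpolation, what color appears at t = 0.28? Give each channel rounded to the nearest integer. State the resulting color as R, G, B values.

(165, 101, 108)

R = 199 + 0.28 × (77 − 199) = 199 + 0.28 × -122 = 164.84 → 165
G = 44 + 0.28 × (248 − 44) = 44 + 0.28 × 204 = 101.12 → 101
B = 65 + 0.28 × (218 − 65) = 65 + 0.28 × 153 = 107.84 → 108
So the blended color is (165, 101, 108), about #a5656c.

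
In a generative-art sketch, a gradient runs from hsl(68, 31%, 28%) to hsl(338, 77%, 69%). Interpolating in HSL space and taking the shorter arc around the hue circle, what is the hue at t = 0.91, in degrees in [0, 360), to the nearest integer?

Hue: 338 − 68 = 270°, but |270| > 180 so the shorter arc goes the other way: Δh = 270 − 360 = -90°.
H = 68 + 0.91 × (-90) = -13.9 → -14 → -14 mod 360 = 346°

346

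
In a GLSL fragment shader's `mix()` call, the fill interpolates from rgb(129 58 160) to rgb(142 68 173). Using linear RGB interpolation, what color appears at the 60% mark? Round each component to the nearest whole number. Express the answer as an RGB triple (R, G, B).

(137, 64, 168)

60% corresponds to t = 0.6.
R = 129 + 0.6 × (142 − 129) = 129 + 0.6 × 13 = 136.8 → 137
G = 58 + 0.6 × (68 − 58) = 58 + 0.6 × 10 = 64 → 64
B = 160 + 0.6 × (173 − 160) = 160 + 0.6 × 13 = 167.8 → 168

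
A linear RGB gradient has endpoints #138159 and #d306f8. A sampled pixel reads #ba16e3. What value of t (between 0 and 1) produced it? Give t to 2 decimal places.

Invert the lerp on the R channel (largest span, 192): t = (186 − 19) / (211 − 19) = 167/192 = 0.86979.
Check on G: (22 − 129)/(6 − 129) = 0.8699 ✓

0.87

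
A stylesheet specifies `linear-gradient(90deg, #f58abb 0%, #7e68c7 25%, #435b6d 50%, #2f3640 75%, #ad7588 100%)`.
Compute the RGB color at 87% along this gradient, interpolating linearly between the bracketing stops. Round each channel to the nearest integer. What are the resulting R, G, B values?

87% lies between the 75% and 100% stops, so the local fraction is t = (87 − 75)/(100 − 75) = 12/25 ≈ 0.48.
#2f3640 → (47, 54, 64); #ad7588 → (173, 117, 136).
R = 47 + 0.48 × (173 − 47) = 107.48 → 107
G = 54 + 0.48 × (117 − 54) = 84.24 → 84
B = 64 + 0.48 × (136 − 64) = 98.56 → 99

(107, 84, 99)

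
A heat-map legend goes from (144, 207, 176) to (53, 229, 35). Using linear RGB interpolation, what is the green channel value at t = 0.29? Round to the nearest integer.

G = 207 + 0.29 × (229 − 207) = 213.38 → 213

213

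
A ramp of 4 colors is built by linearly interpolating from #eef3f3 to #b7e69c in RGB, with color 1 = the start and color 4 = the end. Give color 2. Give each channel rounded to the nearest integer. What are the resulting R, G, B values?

(220, 239, 214)

With 4 swatches and endpoints inclusive, swatch 2 sits at t = (2 − 1)/(4 − 1) = 1/3 ≈ 0.3333.
#eef3f3 → (238, 243, 243); #b7e69c → (183, 230, 156).
R = 238 + 0.3333 × (183 − 238) = 219.668 → 220
G = 243 + 0.3333 × (230 − 243) = 238.667 → 239
B = 243 + 0.3333 × (156 − 243) = 214.003 → 214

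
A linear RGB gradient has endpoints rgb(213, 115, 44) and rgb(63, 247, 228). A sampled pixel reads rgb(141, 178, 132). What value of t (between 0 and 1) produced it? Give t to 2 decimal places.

0.48

Invert the lerp on the B channel (largest span, 184): t = (132 − 44) / (228 − 44) = 88/184 = 0.47826.
Check on R: (141 − 213)/(63 − 213) = 0.48 ✓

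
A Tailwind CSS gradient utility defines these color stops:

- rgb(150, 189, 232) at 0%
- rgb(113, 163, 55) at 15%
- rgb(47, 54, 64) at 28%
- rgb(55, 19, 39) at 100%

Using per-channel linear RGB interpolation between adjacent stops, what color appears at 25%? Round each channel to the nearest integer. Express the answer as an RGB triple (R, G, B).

(62, 79, 62)

25% lies between the 15% and 28% stops, so the local fraction is t = (25 − 15)/(28 − 15) = 10/13 ≈ 0.7692.
R = 113 + 0.7692 × (47 − 113) = 62.233 → 62
G = 163 + 0.7692 × (54 − 163) = 79.157 → 79
B = 55 + 0.7692 × (64 − 55) = 61.923 → 62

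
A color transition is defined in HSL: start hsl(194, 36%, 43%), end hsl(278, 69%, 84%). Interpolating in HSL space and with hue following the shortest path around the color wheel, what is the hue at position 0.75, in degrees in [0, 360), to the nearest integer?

Hue arc: Δh = 278 − 194 = 84° (|Δh| ≤ 180, already the shorter path).
H = 194 + 0.75 × (84) = 257 → 257°

257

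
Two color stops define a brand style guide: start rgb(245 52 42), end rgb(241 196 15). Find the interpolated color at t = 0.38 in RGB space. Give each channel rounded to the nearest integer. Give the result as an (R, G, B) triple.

(243, 107, 32)

R = 245 + 0.38 × (241 − 245) = 245 + 0.38 × -4 = 243.48 → 243
G = 52 + 0.38 × (196 − 52) = 52 + 0.38 × 144 = 106.72 → 107
B = 42 + 0.38 × (15 − 42) = 42 + 0.38 × -27 = 31.74 → 32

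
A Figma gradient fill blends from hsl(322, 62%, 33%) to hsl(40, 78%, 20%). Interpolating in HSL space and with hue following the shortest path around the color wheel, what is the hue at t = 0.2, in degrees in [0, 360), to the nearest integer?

Hue: 40 − 322 = -282°, but |-282| > 180 so the shorter arc goes the other way: Δh = -282 + 360 = 78°.
H = 322 + 0.2 × (78) = 337.6 → 338°

338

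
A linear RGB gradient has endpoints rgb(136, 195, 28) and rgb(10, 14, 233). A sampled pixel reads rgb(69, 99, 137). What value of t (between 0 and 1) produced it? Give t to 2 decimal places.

Invert the lerp on the B channel (largest span, 205): t = (137 − 28) / (233 − 28) = 109/205 = 0.53171.
Check on R: (69 − 136)/(10 − 136) = 0.5317 ✓

0.53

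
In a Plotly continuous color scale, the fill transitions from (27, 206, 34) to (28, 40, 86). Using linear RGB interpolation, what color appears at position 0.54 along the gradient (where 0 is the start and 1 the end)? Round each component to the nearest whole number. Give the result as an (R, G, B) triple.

(28, 116, 62)

R = 27 + 0.54 × (28 − 27) = 27 + 0.54 × 1 = 27.54 → 28
G = 206 + 0.54 × (40 − 206) = 206 + 0.54 × -166 = 116.36 → 116
B = 34 + 0.54 × (86 − 34) = 34 + 0.54 × 52 = 62.08 → 62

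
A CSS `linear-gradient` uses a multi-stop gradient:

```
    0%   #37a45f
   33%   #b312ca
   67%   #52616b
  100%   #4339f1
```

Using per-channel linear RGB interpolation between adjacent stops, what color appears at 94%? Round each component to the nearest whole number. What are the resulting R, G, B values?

94% lies between the 67% and 100% stops, so the local fraction is t = (94 − 67)/(100 − 67) = 27/33 ≈ 0.8182.
#52616b → (82, 97, 107); #4339f1 → (67, 57, 241).
R = 82 + 0.8182 × (67 − 82) = 69.727 → 70
G = 97 + 0.8182 × (57 − 97) = 64.272 → 64
B = 107 + 0.8182 × (241 − 107) = 216.639 → 217

(70, 64, 217)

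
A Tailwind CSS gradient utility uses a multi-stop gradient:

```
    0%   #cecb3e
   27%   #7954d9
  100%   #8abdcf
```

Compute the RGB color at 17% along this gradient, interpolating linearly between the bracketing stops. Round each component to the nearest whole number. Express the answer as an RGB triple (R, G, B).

17% lies between the 0% and 27% stops, so the local fraction is t = (17 − 0)/(27 − 0) = 17/27 ≈ 0.6296.
#cecb3e → (206, 203, 62); #7954d9 → (121, 84, 217).
R = 206 + 0.6296 × (121 − 206) = 152.484 → 152
G = 203 + 0.6296 × (84 − 203) = 128.078 → 128
B = 62 + 0.6296 × (217 − 62) = 159.588 → 160

(152, 128, 160)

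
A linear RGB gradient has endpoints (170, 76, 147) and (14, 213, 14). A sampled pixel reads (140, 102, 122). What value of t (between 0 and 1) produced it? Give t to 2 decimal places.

0.19

Invert the lerp on the R channel (largest span, 156): t = (140 − 170) / (14 − 170) = -30/-156 = 0.19231.
Check on G: (102 − 76)/(213 − 76) = 0.1898 ✓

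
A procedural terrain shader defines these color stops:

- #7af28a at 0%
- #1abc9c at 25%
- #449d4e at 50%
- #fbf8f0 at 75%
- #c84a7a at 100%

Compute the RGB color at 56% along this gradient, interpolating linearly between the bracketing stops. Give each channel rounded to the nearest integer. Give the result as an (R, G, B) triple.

(112, 179, 117)

56% lies between the 50% and 75% stops, so the local fraction is t = (56 − 50)/(75 − 50) = 6/25 ≈ 0.24.
#449d4e → (68, 157, 78); #fbf8f0 → (251, 248, 240).
R = 68 + 0.24 × (251 − 68) = 111.92 → 112
G = 157 + 0.24 × (248 − 157) = 178.84 → 179
B = 78 + 0.24 × (240 − 78) = 116.88 → 117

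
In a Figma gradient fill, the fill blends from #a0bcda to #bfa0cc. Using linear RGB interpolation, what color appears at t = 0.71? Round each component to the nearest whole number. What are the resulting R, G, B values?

#a0bcda → (160, 188, 218); #bfa0cc → (191, 160, 204).
R = 160 + 0.71 × (191 − 160) = 160 + 0.71 × 31 = 182.01 → 182
G = 188 + 0.71 × (160 − 188) = 188 + 0.71 × -28 = 168.12 → 168
B = 218 + 0.71 × (204 − 218) = 218 + 0.71 × -14 = 208.06 → 208

(182, 168, 208)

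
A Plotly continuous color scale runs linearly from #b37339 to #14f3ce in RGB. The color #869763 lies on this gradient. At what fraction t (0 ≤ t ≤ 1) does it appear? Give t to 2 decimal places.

0.28

Invert the lerp on the R channel (largest span, 159): t = (134 − 179) / (20 − 179) = -45/-159 = 0.28302.
Check on G: (151 − 115)/(243 − 115) = 0.2812 ✓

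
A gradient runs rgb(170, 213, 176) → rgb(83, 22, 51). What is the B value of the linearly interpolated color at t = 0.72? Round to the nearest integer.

B = 176 + 0.72 × (51 − 176) = 86 → 86

86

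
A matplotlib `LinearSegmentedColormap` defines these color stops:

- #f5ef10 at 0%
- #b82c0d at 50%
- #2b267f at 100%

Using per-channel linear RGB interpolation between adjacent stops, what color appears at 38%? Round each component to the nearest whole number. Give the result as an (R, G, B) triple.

(199, 91, 14)

38% lies between the 0% and 50% stops, so the local fraction is t = (38 − 0)/(50 − 0) = 38/50 ≈ 0.76.
#f5ef10 → (245, 239, 16); #b82c0d → (184, 44, 13).
R = 245 + 0.76 × (184 − 245) = 198.64 → 199
G = 239 + 0.76 × (44 − 239) = 90.8 → 91
B = 16 + 0.76 × (13 − 16) = 13.72 → 14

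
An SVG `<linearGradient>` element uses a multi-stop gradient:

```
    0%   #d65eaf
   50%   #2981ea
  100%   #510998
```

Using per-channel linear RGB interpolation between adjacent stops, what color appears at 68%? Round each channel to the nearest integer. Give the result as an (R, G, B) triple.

(55, 86, 204)

68% lies between the 50% and 100% stops, so the local fraction is t = (68 − 50)/(100 − 50) = 18/50 ≈ 0.36.
#2981ea → (41, 129, 234); #510998 → (81, 9, 152).
R = 41 + 0.36 × (81 − 41) = 55.4 → 55
G = 129 + 0.36 × (9 − 129) = 85.8 → 86
B = 234 + 0.36 × (152 − 234) = 204.48 → 204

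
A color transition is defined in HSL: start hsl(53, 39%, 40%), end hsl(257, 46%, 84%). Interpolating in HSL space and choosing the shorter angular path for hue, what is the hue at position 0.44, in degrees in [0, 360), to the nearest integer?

Hue: 257 − 53 = 204°, but |204| > 180 so the shorter arc goes the other way: Δh = 204 − 360 = -156°.
H = 53 + 0.44 × (-156) = -15.64 → -16 → -16 mod 360 = 344°

344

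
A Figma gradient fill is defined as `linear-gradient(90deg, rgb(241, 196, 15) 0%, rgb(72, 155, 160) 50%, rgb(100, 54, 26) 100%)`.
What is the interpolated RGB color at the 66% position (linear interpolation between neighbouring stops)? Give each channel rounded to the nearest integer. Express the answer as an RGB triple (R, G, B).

66% lies between the 50% and 100% stops, so the local fraction is t = (66 − 50)/(100 − 50) = 16/50 ≈ 0.32.
R = 72 + 0.32 × (100 − 72) = 80.96 → 81
G = 155 + 0.32 × (54 − 155) = 122.68 → 123
B = 160 + 0.32 × (26 − 160) = 117.12 → 117

(81, 123, 117)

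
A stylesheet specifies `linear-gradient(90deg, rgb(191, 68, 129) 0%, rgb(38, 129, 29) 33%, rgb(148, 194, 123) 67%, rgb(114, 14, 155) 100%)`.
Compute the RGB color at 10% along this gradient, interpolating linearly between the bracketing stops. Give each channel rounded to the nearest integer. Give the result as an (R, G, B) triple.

(145, 86, 99)

10% lies between the 0% and 33% stops, so the local fraction is t = (10 − 0)/(33 − 0) = 10/33 ≈ 0.303.
R = 191 + 0.303 × (38 − 191) = 144.641 → 145
G = 68 + 0.303 × (129 − 68) = 86.483 → 86
B = 129 + 0.303 × (29 − 129) = 98.7 → 99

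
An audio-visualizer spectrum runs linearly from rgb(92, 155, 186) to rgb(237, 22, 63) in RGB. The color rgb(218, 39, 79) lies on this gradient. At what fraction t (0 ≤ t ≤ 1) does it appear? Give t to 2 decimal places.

Invert the lerp on the R channel (largest span, 145): t = (218 − 92) / (237 − 92) = 126/145 = 0.86897.
Check on G: (39 − 155)/(22 − 155) = 0.8722 ✓

0.87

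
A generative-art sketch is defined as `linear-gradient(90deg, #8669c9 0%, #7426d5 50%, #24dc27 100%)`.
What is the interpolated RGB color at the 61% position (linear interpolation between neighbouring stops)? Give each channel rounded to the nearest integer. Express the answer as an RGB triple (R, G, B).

(98, 78, 175)

61% lies between the 50% and 100% stops, so the local fraction is t = (61 − 50)/(100 − 50) = 11/50 ≈ 0.22.
#7426d5 → (116, 38, 213); #24dc27 → (36, 220, 39).
R = 116 + 0.22 × (36 − 116) = 98.4 → 98
G = 38 + 0.22 × (220 − 38) = 78.04 → 78
B = 213 + 0.22 × (39 − 213) = 174.72 → 175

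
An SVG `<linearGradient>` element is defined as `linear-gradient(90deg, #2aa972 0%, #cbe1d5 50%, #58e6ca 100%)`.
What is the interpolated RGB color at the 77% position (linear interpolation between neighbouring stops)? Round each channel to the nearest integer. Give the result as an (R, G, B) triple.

77% lies between the 50% and 100% stops, so the local fraction is t = (77 − 50)/(100 − 50) = 27/50 ≈ 0.54.
#cbe1d5 → (203, 225, 213); #58e6ca → (88, 230, 202).
R = 203 + 0.54 × (88 − 203) = 140.9 → 141
G = 225 + 0.54 × (230 − 225) = 227.7 → 228
B = 213 + 0.54 × (202 − 213) = 207.06 → 207

(141, 228, 207)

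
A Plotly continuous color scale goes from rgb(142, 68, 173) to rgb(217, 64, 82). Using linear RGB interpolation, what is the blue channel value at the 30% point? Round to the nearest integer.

146

B = 173 + 0.3 × (82 − 173) = 145.7 → 146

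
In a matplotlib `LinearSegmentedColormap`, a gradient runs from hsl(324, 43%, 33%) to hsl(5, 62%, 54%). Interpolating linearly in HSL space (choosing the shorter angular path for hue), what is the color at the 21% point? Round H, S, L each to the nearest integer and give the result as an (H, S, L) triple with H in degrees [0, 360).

Hue: 5 − 324 = -319°, but |-319| > 180 so the shorter arc goes the other way: Δh = -319 + 360 = 41°.
H = 324 + 0.21 × (41) = 332.61 → 333°
S = 43 + 0.21 × (62 − 43) = 46.99 → 47%
L = 33 + 0.21 × (54 − 33) = 37.41 → 37%

(333, 47, 37)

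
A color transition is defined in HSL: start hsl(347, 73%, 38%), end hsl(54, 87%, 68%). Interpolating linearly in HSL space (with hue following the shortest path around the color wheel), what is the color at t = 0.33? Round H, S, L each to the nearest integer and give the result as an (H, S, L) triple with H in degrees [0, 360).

Hue: 54 − 347 = -293°, but |-293| > 180 so the shorter arc goes the other way: Δh = -293 + 360 = 67°.
H = 347 + 0.33 × (67) = 369.11 → 369 → 369 mod 360 = 9°
S = 73 + 0.33 × (87 − 73) = 77.62 → 78%
L = 38 + 0.33 × (68 − 38) = 47.9 → 48%

(9, 78, 48)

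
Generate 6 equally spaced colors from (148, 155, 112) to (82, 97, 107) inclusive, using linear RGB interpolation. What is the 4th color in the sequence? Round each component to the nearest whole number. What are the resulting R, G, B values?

With 6 swatches and endpoints inclusive, swatch 4 sits at t = (4 − 1)/(6 − 1) = 3/5 ≈ 0.6.
R = 148 + 0.6 × (82 − 148) = 108.4 → 108
G = 155 + 0.6 × (97 − 155) = 120.2 → 120
B = 112 + 0.6 × (107 − 112) = 109 → 109

(108, 120, 109)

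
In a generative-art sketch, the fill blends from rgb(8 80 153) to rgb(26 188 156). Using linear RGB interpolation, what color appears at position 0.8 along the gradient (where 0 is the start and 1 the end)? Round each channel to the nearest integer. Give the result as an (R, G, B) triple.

R = 8 + 0.8 × (26 − 8) = 8 + 0.8 × 18 = 22.4 → 22
G = 80 + 0.8 × (188 − 80) = 80 + 0.8 × 108 = 166.4 → 166
B = 153 + 0.8 × (156 − 153) = 153 + 0.8 × 3 = 155.4 → 155

(22, 166, 155)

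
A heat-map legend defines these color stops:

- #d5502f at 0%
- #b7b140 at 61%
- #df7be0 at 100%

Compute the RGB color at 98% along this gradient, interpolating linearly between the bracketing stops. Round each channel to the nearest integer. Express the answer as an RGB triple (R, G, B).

(221, 126, 216)

98% lies between the 61% and 100% stops, so the local fraction is t = (98 − 61)/(100 − 61) = 37/39 ≈ 0.9487.
#b7b140 → (183, 177, 64); #df7be0 → (223, 123, 224).
R = 183 + 0.9487 × (223 − 183) = 220.948 → 221
G = 177 + 0.9487 × (123 − 177) = 125.77 → 126
B = 64 + 0.9487 × (224 − 64) = 215.792 → 216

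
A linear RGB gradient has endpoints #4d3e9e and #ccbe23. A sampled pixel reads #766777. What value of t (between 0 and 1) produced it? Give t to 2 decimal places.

0.32

Invert the lerp on the G channel (largest span, 128): t = (103 − 62) / (190 − 62) = 41/128 = 0.32031.
Check on R: (118 − 77)/(204 − 77) = 0.3228 ✓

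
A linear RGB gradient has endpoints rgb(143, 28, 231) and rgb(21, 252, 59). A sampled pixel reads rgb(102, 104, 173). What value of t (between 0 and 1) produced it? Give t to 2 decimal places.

Invert the lerp on the G channel (largest span, 224): t = (104 − 28) / (252 − 28) = 76/224 = 0.33929.
Check on R: (102 − 143)/(21 − 143) = 0.3361 ✓

0.34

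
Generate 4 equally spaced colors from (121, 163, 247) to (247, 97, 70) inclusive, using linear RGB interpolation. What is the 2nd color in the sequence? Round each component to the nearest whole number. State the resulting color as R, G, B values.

(163, 141, 188)

With 4 swatches and endpoints inclusive, swatch 2 sits at t = (2 − 1)/(4 − 1) = 1/3 ≈ 0.3333.
R = 121 + 0.3333 × (247 − 121) = 162.996 → 163
G = 163 + 0.3333 × (97 − 163) = 141.002 → 141
B = 247 + 0.3333 × (70 − 247) = 188.006 → 188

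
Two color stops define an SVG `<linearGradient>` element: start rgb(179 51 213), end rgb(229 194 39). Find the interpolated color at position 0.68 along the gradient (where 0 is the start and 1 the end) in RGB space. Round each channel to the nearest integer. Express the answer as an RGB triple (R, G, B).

(213, 148, 95)

R = 179 + 0.68 × (229 − 179) = 179 + 0.68 × 50 = 213 → 213
G = 51 + 0.68 × (194 − 51) = 51 + 0.68 × 143 = 148.24 → 148
B = 213 + 0.68 × (39 − 213) = 213 + 0.68 × -174 = 94.68 → 95
So the blended color is (213, 148, 95), about #d5945f.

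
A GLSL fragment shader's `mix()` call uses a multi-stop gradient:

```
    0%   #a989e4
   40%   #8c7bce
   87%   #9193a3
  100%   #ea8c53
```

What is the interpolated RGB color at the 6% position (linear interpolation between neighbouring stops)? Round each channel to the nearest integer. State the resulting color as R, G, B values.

6% lies between the 0% and 40% stops, so the local fraction is t = (6 − 0)/(40 − 0) = 6/40 ≈ 0.15.
#a989e4 → (169, 137, 228); #8c7bce → (140, 123, 206).
R = 169 + 0.15 × (140 − 169) = 164.65 → 165
G = 137 + 0.15 × (123 − 137) = 134.9 → 135
B = 228 + 0.15 × (206 − 228) = 224.7 → 225

(165, 135, 225)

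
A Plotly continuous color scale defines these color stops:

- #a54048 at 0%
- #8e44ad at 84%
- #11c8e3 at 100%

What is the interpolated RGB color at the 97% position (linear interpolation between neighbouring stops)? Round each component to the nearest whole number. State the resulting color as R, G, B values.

97% lies between the 84% and 100% stops, so the local fraction is t = (97 − 84)/(100 − 84) = 13/16 ≈ 0.8125.
#8e44ad → (142, 68, 173); #11c8e3 → (17, 200, 227).
R = 142 + 0.8125 × (17 − 142) = 40.438 → 40
G = 68 + 0.8125 × (200 − 68) = 175.25 → 175
B = 173 + 0.8125 × (227 − 173) = 216.875 → 217

(40, 175, 217)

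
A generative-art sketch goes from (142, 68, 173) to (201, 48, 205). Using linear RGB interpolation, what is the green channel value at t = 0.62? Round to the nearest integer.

G = 68 + 0.62 × (48 − 68) = 55.6 → 56

56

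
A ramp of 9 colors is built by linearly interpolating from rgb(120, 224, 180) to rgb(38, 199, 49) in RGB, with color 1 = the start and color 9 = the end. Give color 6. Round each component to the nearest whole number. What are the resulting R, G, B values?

(69, 208, 98)

With 9 swatches and endpoints inclusive, swatch 6 sits at t = (6 − 1)/(9 − 1) = 5/8 ≈ 0.625.
R = 120 + 0.625 × (38 − 120) = 68.75 → 69
G = 224 + 0.625 × (199 − 224) = 208.375 → 208
B = 180 + 0.625 × (49 − 180) = 98.125 → 98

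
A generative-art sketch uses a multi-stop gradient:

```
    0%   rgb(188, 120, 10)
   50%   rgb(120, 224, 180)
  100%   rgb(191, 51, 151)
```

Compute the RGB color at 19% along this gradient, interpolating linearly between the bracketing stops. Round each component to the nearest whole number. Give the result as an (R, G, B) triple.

(162, 160, 75)

19% lies between the 0% and 50% stops, so the local fraction is t = (19 − 0)/(50 − 0) = 19/50 ≈ 0.38.
R = 188 + 0.38 × (120 − 188) = 162.16 → 162
G = 120 + 0.38 × (224 − 120) = 159.52 → 160
B = 10 + 0.38 × (180 − 10) = 74.6 → 75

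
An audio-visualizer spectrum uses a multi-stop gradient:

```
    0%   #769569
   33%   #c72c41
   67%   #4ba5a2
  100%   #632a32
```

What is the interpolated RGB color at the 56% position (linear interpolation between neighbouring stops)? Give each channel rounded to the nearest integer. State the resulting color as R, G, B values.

(115, 126, 131)

56% lies between the 33% and 67% stops, so the local fraction is t = (56 − 33)/(67 − 33) = 23/34 ≈ 0.6765.
#c72c41 → (199, 44, 65); #4ba5a2 → (75, 165, 162).
R = 199 + 0.6765 × (75 − 199) = 115.114 → 115
G = 44 + 0.6765 × (165 − 44) = 125.856 → 126
B = 65 + 0.6765 × (162 − 65) = 130.62 → 131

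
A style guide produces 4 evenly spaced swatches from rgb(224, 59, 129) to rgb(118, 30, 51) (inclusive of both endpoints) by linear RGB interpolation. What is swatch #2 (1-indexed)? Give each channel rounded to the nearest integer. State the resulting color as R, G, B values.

(189, 49, 103)

With 4 swatches and endpoints inclusive, swatch 2 sits at t = (2 − 1)/(4 − 1) = 1/3 ≈ 0.3333.
R = 224 + 0.3333 × (118 − 224) = 188.67 → 189
G = 59 + 0.3333 × (30 − 59) = 49.334 → 49
B = 129 + 0.3333 × (51 − 129) = 103.003 → 103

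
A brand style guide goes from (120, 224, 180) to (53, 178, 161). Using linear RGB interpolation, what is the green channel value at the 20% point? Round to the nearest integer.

215

G = 224 + 0.2 × (178 − 224) = 214.8 → 215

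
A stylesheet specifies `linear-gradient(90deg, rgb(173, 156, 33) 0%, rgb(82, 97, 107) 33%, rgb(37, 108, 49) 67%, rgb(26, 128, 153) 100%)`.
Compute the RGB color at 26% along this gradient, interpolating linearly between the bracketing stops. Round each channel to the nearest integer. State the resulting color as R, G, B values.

(101, 110, 91)

26% lies between the 0% and 33% stops, so the local fraction is t = (26 − 0)/(33 − 0) = 26/33 ≈ 0.7879.
R = 173 + 0.7879 × (82 − 173) = 101.301 → 101
G = 156 + 0.7879 × (97 − 156) = 109.514 → 110
B = 33 + 0.7879 × (107 − 33) = 91.305 → 91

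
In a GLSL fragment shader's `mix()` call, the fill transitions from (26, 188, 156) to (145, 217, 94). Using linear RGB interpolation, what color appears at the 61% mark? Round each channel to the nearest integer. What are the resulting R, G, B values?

(99, 206, 118)

61% corresponds to t = 0.61.
R = 26 + 0.61 × (145 − 26) = 26 + 0.61 × 119 = 98.59 → 99
G = 188 + 0.61 × (217 − 188) = 188 + 0.61 × 29 = 205.69 → 206
B = 156 + 0.61 × (94 − 156) = 156 + 0.61 × -62 = 118.18 → 118
So the blended color is (99, 206, 118), about #63ce76.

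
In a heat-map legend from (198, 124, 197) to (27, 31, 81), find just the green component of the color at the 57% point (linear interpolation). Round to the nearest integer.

G = 124 + 0.57 × (31 − 124) = 70.99 → 71

71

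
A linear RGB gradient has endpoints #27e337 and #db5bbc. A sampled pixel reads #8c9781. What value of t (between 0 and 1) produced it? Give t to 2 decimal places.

0.56

Invert the lerp on the R channel (largest span, 180): t = (140 − 39) / (219 − 39) = 101/180 = 0.56111.
Check on G: (151 − 227)/(91 − 227) = 0.5588 ✓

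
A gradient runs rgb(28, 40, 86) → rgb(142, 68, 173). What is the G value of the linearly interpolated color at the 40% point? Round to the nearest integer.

G = 40 + 0.4 × (68 − 40) = 51.2 → 51

51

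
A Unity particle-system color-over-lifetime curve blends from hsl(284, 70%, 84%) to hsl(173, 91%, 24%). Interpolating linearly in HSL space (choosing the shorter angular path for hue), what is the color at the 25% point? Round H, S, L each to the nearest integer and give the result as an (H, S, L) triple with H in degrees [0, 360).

Hue arc: Δh = 173 − 284 = -111° (|Δh| ≤ 180, already the shorter path).
H = 284 + 0.25 × (-111) = 256.25 → 256°
S = 70 + 0.25 × (91 − 70) = 75.25 → 75%
L = 84 + 0.25 × (24 − 84) = 69 → 69%

(256, 75, 69)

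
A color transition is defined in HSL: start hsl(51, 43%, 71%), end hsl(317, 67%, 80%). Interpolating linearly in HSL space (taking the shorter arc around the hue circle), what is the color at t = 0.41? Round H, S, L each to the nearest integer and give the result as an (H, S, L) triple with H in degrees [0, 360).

Hue: 317 − 51 = 266°, but |266| > 180 so the shorter arc goes the other way: Δh = 266 − 360 = -94°.
H = 51 + 0.41 × (-94) = 12.46 → 12°
S = 43 + 0.41 × (67 − 43) = 52.84 → 53%
L = 71 + 0.41 × (80 − 71) = 74.69 → 75%

(12, 53, 75)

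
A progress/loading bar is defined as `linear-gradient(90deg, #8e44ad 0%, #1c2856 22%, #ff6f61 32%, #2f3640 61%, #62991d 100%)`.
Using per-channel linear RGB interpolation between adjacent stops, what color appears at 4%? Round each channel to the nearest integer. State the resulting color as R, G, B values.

4% lies between the 0% and 22% stops, so the local fraction is t = (4 − 0)/(22 − 0) = 4/22 ≈ 0.1818.
#8e44ad → (142, 68, 173); #1c2856 → (28, 40, 86).
R = 142 + 0.1818 × (28 − 142) = 121.275 → 121
G = 68 + 0.1818 × (40 − 68) = 62.91 → 63
B = 173 + 0.1818 × (86 − 173) = 157.183 → 157

(121, 63, 157)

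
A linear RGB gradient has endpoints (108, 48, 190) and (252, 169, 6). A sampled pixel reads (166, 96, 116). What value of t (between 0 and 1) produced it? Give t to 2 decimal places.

0.40

Invert the lerp on the B channel (largest span, 184): t = (116 − 190) / (6 − 190) = -74/-184 = 0.40217.
Check on R: (166 − 108)/(252 − 108) = 0.4028 ✓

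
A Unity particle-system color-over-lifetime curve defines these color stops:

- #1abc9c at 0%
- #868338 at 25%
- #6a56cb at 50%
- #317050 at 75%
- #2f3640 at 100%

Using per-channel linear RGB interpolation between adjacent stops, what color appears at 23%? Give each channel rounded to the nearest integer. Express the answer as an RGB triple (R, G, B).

23% lies between the 0% and 25% stops, so the local fraction is t = (23 − 0)/(25 − 0) = 23/25 ≈ 0.92.
#1abc9c → (26, 188, 156); #868338 → (134, 131, 56).
R = 26 + 0.92 × (134 − 26) = 125.36 → 125
G = 188 + 0.92 × (131 − 188) = 135.56 → 136
B = 156 + 0.92 × (56 − 156) = 64 → 64

(125, 136, 64)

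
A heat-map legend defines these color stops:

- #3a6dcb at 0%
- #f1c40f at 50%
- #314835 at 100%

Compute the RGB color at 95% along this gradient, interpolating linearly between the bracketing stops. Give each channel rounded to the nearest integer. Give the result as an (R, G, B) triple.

95% lies between the 50% and 100% stops, so the local fraction is t = (95 − 50)/(100 − 50) = 45/50 ≈ 0.9.
#f1c40f → (241, 196, 15); #314835 → (49, 72, 53).
R = 241 + 0.9 × (49 − 241) = 68.2 → 68
G = 196 + 0.9 × (72 − 196) = 84.4 → 84
B = 15 + 0.9 × (53 − 15) = 49.2 → 49

(68, 84, 49)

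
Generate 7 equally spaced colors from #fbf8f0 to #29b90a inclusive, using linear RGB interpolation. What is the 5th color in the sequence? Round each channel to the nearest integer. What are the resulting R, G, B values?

With 7 swatches and endpoints inclusive, swatch 5 sits at t = (5 − 1)/(7 − 1) = 4/6 ≈ 0.6667.
#fbf8f0 → (251, 248, 240); #29b90a → (41, 185, 10).
R = 251 + 0.6667 × (41 − 251) = 110.993 → 111
G = 248 + 0.6667 × (185 − 248) = 205.998 → 206
B = 240 + 0.6667 × (10 − 240) = 86.659 → 87

(111, 206, 87)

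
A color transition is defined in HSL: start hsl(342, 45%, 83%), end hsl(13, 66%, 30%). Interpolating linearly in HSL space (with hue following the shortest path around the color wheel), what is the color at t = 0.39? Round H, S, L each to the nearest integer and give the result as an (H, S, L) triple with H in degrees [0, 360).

(354, 53, 62)

Hue: 13 − 342 = -329°, but |-329| > 180 so the shorter arc goes the other way: Δh = -329 + 360 = 31°.
H = 342 + 0.39 × (31) = 354.09 → 354°
S = 45 + 0.39 × (66 − 45) = 53.19 → 53%
L = 83 + 0.39 × (30 − 83) = 62.33 → 62%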